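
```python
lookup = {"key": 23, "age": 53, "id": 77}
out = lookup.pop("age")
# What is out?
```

Answer: 53

Derivation:
Trace (tracking out):
lookup = {'key': 23, 'age': 53, 'id': 77}  # -> lookup = {'key': 23, 'age': 53, 'id': 77}
out = lookup.pop('age')  # -> out = 53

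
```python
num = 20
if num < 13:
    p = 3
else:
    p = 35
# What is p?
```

Trace (tracking p):
num = 20  # -> num = 20
if num < 13:  # condition is False
else:
    p = 35  # -> p = 35

Answer: 35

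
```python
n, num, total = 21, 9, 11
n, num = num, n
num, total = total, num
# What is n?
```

Trace (tracking n):
n, num, total = (21, 9, 11)  # -> n = 21, num = 9, total = 11
n, num = (num, n)  # -> n = 9, num = 21
num, total = (total, num)  # -> num = 11, total = 21

Answer: 9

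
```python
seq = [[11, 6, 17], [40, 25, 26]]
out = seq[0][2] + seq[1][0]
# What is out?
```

Trace (tracking out):
seq = [[11, 6, 17], [40, 25, 26]]  # -> seq = [[11, 6, 17], [40, 25, 26]]
out = seq[0][2] + seq[1][0]  # -> out = 57

Answer: 57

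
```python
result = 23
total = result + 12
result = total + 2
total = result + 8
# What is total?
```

Answer: 45

Derivation:
Trace (tracking total):
result = 23  # -> result = 23
total = result + 12  # -> total = 35
result = total + 2  # -> result = 37
total = result + 8  # -> total = 45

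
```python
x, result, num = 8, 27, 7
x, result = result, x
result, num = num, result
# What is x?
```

Trace (tracking x):
x, result, num = (8, 27, 7)  # -> x = 8, result = 27, num = 7
x, result = (result, x)  # -> x = 27, result = 8
result, num = (num, result)  # -> result = 7, num = 8

Answer: 27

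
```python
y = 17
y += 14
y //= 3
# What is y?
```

Trace (tracking y):
y = 17  # -> y = 17
y += 14  # -> y = 31
y //= 3  # -> y = 10

Answer: 10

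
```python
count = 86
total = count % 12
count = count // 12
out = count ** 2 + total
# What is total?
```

Trace (tracking total):
count = 86  # -> count = 86
total = count % 12  # -> total = 2
count = count // 12  # -> count = 7
out = count ** 2 + total  # -> out = 51

Answer: 2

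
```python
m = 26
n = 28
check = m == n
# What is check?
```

Trace (tracking check):
m = 26  # -> m = 26
n = 28  # -> n = 28
check = m == n  # -> check = False

Answer: False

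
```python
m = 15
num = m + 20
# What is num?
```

Trace (tracking num):
m = 15  # -> m = 15
num = m + 20  # -> num = 35

Answer: 35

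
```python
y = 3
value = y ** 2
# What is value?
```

Answer: 9

Derivation:
Trace (tracking value):
y = 3  # -> y = 3
value = y ** 2  # -> value = 9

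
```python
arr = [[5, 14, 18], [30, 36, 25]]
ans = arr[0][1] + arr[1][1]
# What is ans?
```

Trace (tracking ans):
arr = [[5, 14, 18], [30, 36, 25]]  # -> arr = [[5, 14, 18], [30, 36, 25]]
ans = arr[0][1] + arr[1][1]  # -> ans = 50

Answer: 50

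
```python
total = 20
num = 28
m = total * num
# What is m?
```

Answer: 560

Derivation:
Trace (tracking m):
total = 20  # -> total = 20
num = 28  # -> num = 28
m = total * num  # -> m = 560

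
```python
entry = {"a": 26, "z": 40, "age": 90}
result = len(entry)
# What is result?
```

Trace (tracking result):
entry = {'a': 26, 'z': 40, 'age': 90}  # -> entry = {'a': 26, 'z': 40, 'age': 90}
result = len(entry)  # -> result = 3

Answer: 3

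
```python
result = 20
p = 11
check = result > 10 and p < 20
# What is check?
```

Trace (tracking check):
result = 20  # -> result = 20
p = 11  # -> p = 11
check = result > 10 and p < 20  # -> check = True

Answer: True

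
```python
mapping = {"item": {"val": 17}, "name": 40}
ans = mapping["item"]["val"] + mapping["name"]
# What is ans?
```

Answer: 57

Derivation:
Trace (tracking ans):
mapping = {'item': {'val': 17}, 'name': 40}  # -> mapping = {'item': {'val': 17}, 'name': 40}
ans = mapping['item']['val'] + mapping['name']  # -> ans = 57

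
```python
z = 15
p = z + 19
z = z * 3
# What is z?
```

Trace (tracking z):
z = 15  # -> z = 15
p = z + 19  # -> p = 34
z = z * 3  # -> z = 45

Answer: 45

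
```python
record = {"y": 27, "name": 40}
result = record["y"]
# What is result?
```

Answer: 27

Derivation:
Trace (tracking result):
record = {'y': 27, 'name': 40}  # -> record = {'y': 27, 'name': 40}
result = record['y']  # -> result = 27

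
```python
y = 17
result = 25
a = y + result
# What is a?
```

Trace (tracking a):
y = 17  # -> y = 17
result = 25  # -> result = 25
a = y + result  # -> a = 42

Answer: 42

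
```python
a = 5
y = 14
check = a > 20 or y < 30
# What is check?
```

Answer: True

Derivation:
Trace (tracking check):
a = 5  # -> a = 5
y = 14  # -> y = 14
check = a > 20 or y < 30  # -> check = True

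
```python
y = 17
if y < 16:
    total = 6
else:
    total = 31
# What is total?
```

Trace (tracking total):
y = 17  # -> y = 17
if y < 16:  # condition is False
else:
    total = 31  # -> total = 31

Answer: 31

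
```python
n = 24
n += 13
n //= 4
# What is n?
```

Answer: 9

Derivation:
Trace (tracking n):
n = 24  # -> n = 24
n += 13  # -> n = 37
n //= 4  # -> n = 9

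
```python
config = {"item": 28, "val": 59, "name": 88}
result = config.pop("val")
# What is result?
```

Trace (tracking result):
config = {'item': 28, 'val': 59, 'name': 88}  # -> config = {'item': 28, 'val': 59, 'name': 88}
result = config.pop('val')  # -> result = 59

Answer: 59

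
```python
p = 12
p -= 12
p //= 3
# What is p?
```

Trace (tracking p):
p = 12  # -> p = 12
p -= 12  # -> p = 0
p //= 3  # -> p = 0

Answer: 0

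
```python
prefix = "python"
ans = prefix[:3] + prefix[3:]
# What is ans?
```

Answer: 'python'

Derivation:
Trace (tracking ans):
prefix = 'python'  # -> prefix = 'python'
ans = prefix[:3] + prefix[3:]  # -> ans = 'python'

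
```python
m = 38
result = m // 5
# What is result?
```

Trace (tracking result):
m = 38  # -> m = 38
result = m // 5  # -> result = 7

Answer: 7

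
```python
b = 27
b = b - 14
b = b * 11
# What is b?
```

Trace (tracking b):
b = 27  # -> b = 27
b = b - 14  # -> b = 13
b = b * 11  # -> b = 143

Answer: 143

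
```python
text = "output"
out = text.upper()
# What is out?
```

Answer: 'OUTPUT'

Derivation:
Trace (tracking out):
text = 'output'  # -> text = 'output'
out = text.upper()  # -> out = 'OUTPUT'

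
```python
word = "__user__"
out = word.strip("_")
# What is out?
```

Trace (tracking out):
word = '__user__'  # -> word = '__user__'
out = word.strip('_')  # -> out = 'user'

Answer: 'user'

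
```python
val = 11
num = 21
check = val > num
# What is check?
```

Answer: False

Derivation:
Trace (tracking check):
val = 11  # -> val = 11
num = 21  # -> num = 21
check = val > num  # -> check = False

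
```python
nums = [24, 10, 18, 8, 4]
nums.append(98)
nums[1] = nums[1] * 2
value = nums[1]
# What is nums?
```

Answer: [24, 20, 18, 8, 4, 98]

Derivation:
Trace (tracking nums):
nums = [24, 10, 18, 8, 4]  # -> nums = [24, 10, 18, 8, 4]
nums.append(98)  # -> nums = [24, 10, 18, 8, 4, 98]
nums[1] = nums[1] * 2  # -> nums = [24, 20, 18, 8, 4, 98]
value = nums[1]  # -> value = 20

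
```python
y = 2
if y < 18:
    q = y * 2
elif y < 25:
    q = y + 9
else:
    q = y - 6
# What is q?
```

Answer: 4

Derivation:
Trace (tracking q):
y = 2  # -> y = 2
if y < 18:  # condition is True
    q = y * 2  # -> q = 4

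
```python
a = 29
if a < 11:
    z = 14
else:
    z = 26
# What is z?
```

Answer: 26

Derivation:
Trace (tracking z):
a = 29  # -> a = 29
if a < 11:  # condition is False
else:
    z = 26  # -> z = 26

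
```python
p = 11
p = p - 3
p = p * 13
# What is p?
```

Answer: 104

Derivation:
Trace (tracking p):
p = 11  # -> p = 11
p = p - 3  # -> p = 8
p = p * 13  # -> p = 104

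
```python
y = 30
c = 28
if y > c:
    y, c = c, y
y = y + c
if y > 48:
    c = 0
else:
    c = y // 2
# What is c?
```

Answer: 0

Derivation:
Trace (tracking c):
y = 30  # -> y = 30
c = 28  # -> c = 28
if y > c:  # condition is True
    y, c = (c, y)  # -> y = 28, c = 30
y = y + c  # -> y = 58
if y > 48:  # condition is True
    c = 0  # -> c = 0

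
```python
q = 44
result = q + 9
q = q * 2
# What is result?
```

Trace (tracking result):
q = 44  # -> q = 44
result = q + 9  # -> result = 53
q = q * 2  # -> q = 88

Answer: 53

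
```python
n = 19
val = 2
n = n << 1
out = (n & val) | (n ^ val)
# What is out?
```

Trace (tracking out):
n = 19  # -> n = 19
val = 2  # -> val = 2
n = n << 1  # -> n = 38
out = n & val | n ^ val  # -> out = 38

Answer: 38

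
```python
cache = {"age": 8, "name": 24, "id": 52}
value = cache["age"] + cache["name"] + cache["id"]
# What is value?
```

Trace (tracking value):
cache = {'age': 8, 'name': 24, 'id': 52}  # -> cache = {'age': 8, 'name': 24, 'id': 52}
value = cache['age'] + cache['name'] + cache['id']  # -> value = 84

Answer: 84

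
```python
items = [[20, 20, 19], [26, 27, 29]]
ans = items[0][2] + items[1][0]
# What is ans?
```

Trace (tracking ans):
items = [[20, 20, 19], [26, 27, 29]]  # -> items = [[20, 20, 19], [26, 27, 29]]
ans = items[0][2] + items[1][0]  # -> ans = 45

Answer: 45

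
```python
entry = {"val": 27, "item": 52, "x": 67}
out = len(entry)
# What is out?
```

Trace (tracking out):
entry = {'val': 27, 'item': 52, 'x': 67}  # -> entry = {'val': 27, 'item': 52, 'x': 67}
out = len(entry)  # -> out = 3

Answer: 3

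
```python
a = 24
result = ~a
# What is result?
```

Answer: -25

Derivation:
Trace (tracking result):
a = 24  # -> a = 24
result = ~a  # -> result = -25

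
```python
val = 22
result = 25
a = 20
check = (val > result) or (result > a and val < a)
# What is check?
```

Trace (tracking check):
val = 22  # -> val = 22
result = 25  # -> result = 25
a = 20  # -> a = 20
check = val > result or (result > a and val < a)  # -> check = False

Answer: False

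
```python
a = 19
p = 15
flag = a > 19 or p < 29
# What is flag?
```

Answer: True

Derivation:
Trace (tracking flag):
a = 19  # -> a = 19
p = 15  # -> p = 15
flag = a > 19 or p < 29  # -> flag = True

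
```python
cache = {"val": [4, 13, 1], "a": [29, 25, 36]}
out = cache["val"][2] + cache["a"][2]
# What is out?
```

Answer: 37

Derivation:
Trace (tracking out):
cache = {'val': [4, 13, 1], 'a': [29, 25, 36]}  # -> cache = {'val': [4, 13, 1], 'a': [29, 25, 36]}
out = cache['val'][2] + cache['a'][2]  # -> out = 37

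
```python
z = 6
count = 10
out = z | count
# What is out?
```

Answer: 14

Derivation:
Trace (tracking out):
z = 6  # -> z = 6
count = 10  # -> count = 10
out = z | count  # -> out = 14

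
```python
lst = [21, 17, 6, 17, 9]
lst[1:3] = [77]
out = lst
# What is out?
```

Answer: [21, 77, 17, 9]

Derivation:
Trace (tracking out):
lst = [21, 17, 6, 17, 9]  # -> lst = [21, 17, 6, 17, 9]
lst[1:3] = [77]  # -> lst = [21, 77, 17, 9]
out = lst  # -> out = [21, 77, 17, 9]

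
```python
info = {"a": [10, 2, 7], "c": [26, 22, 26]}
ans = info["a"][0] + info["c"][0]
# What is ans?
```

Answer: 36

Derivation:
Trace (tracking ans):
info = {'a': [10, 2, 7], 'c': [26, 22, 26]}  # -> info = {'a': [10, 2, 7], 'c': [26, 22, 26]}
ans = info['a'][0] + info['c'][0]  # -> ans = 36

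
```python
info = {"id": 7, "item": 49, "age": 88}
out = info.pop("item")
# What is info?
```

Trace (tracking info):
info = {'id': 7, 'item': 49, 'age': 88}  # -> info = {'id': 7, 'item': 49, 'age': 88}
out = info.pop('item')  # -> out = 49

Answer: {'id': 7, 'age': 88}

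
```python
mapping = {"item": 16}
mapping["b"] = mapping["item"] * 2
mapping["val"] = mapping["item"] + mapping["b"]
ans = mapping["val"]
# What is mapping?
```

Trace (tracking mapping):
mapping = {'item': 16}  # -> mapping = {'item': 16}
mapping['b'] = mapping['item'] * 2  # -> mapping = {'item': 16, 'b': 32}
mapping['val'] = mapping['item'] + mapping['b']  # -> mapping = {'item': 16, 'b': 32, 'val': 48}
ans = mapping['val']  # -> ans = 48

Answer: {'item': 16, 'b': 32, 'val': 48}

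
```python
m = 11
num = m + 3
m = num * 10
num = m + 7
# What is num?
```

Answer: 147

Derivation:
Trace (tracking num):
m = 11  # -> m = 11
num = m + 3  # -> num = 14
m = num * 10  # -> m = 140
num = m + 7  # -> num = 147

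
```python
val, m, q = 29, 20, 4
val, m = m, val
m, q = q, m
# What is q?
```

Trace (tracking q):
val, m, q = (29, 20, 4)  # -> val = 29, m = 20, q = 4
val, m = (m, val)  # -> val = 20, m = 29
m, q = (q, m)  # -> m = 4, q = 29

Answer: 29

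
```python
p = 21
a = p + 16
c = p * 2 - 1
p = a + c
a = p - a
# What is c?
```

Answer: 41

Derivation:
Trace (tracking c):
p = 21  # -> p = 21
a = p + 16  # -> a = 37
c = p * 2 - 1  # -> c = 41
p = a + c  # -> p = 78
a = p - a  # -> a = 41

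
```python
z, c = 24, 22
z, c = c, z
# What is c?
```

Answer: 24

Derivation:
Trace (tracking c):
z, c = (24, 22)  # -> z = 24, c = 22
z, c = (c, z)  # -> z = 22, c = 24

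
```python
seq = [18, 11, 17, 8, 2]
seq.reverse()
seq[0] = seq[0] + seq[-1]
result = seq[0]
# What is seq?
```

Trace (tracking seq):
seq = [18, 11, 17, 8, 2]  # -> seq = [18, 11, 17, 8, 2]
seq.reverse()  # -> seq = [2, 8, 17, 11, 18]
seq[0] = seq[0] + seq[-1]  # -> seq = [20, 8, 17, 11, 18]
result = seq[0]  # -> result = 20

Answer: [20, 8, 17, 11, 18]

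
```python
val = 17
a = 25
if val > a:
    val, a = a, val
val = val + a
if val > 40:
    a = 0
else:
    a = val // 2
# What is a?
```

Answer: 0

Derivation:
Trace (tracking a):
val = 17  # -> val = 17
a = 25  # -> a = 25
if val > a:  # condition is False
val = val + a  # -> val = 42
if val > 40:  # condition is True
    a = 0  # -> a = 0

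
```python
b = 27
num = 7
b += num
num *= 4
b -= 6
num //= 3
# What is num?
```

Answer: 9

Derivation:
Trace (tracking num):
b = 27  # -> b = 27
num = 7  # -> num = 7
b += num  # -> b = 34
num *= 4  # -> num = 28
b -= 6  # -> b = 28
num //= 3  # -> num = 9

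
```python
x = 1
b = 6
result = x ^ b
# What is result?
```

Trace (tracking result):
x = 1  # -> x = 1
b = 6  # -> b = 6
result = x ^ b  # -> result = 7

Answer: 7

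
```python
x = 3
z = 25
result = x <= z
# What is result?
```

Answer: True

Derivation:
Trace (tracking result):
x = 3  # -> x = 3
z = 25  # -> z = 25
result = x <= z  # -> result = True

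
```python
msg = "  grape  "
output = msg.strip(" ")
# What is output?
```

Answer: 'grape'

Derivation:
Trace (tracking output):
msg = '  grape  '  # -> msg = '  grape  '
output = msg.strip(' ')  # -> output = 'grape'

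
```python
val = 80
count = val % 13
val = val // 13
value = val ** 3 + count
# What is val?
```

Trace (tracking val):
val = 80  # -> val = 80
count = val % 13  # -> count = 2
val = val // 13  # -> val = 6
value = val ** 3 + count  # -> value = 218

Answer: 6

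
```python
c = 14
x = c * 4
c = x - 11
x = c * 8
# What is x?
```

Trace (tracking x):
c = 14  # -> c = 14
x = c * 4  # -> x = 56
c = x - 11  # -> c = 45
x = c * 8  # -> x = 360

Answer: 360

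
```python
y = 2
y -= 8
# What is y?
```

Answer: -6

Derivation:
Trace (tracking y):
y = 2  # -> y = 2
y -= 8  # -> y = -6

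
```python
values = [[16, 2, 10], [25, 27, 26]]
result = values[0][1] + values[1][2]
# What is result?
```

Trace (tracking result):
values = [[16, 2, 10], [25, 27, 26]]  # -> values = [[16, 2, 10], [25, 27, 26]]
result = values[0][1] + values[1][2]  # -> result = 28

Answer: 28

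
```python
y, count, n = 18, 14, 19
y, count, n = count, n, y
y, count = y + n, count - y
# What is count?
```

Answer: 5

Derivation:
Trace (tracking count):
y, count, n = (18, 14, 19)  # -> y = 18, count = 14, n = 19
y, count, n = (count, n, y)  # -> y = 14, count = 19, n = 18
y, count = (y + n, count - y)  # -> y = 32, count = 5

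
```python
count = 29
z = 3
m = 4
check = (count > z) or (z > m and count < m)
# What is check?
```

Trace (tracking check):
count = 29  # -> count = 29
z = 3  # -> z = 3
m = 4  # -> m = 4
check = count > z or (z > m and count < m)  # -> check = True

Answer: True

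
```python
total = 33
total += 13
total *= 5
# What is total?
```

Trace (tracking total):
total = 33  # -> total = 33
total += 13  # -> total = 46
total *= 5  # -> total = 230

Answer: 230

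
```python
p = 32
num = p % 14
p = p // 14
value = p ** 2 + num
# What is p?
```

Answer: 2

Derivation:
Trace (tracking p):
p = 32  # -> p = 32
num = p % 14  # -> num = 4
p = p // 14  # -> p = 2
value = p ** 2 + num  # -> value = 8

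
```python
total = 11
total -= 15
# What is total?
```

Trace (tracking total):
total = 11  # -> total = 11
total -= 15  # -> total = -4

Answer: -4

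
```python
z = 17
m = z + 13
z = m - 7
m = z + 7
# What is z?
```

Answer: 23

Derivation:
Trace (tracking z):
z = 17  # -> z = 17
m = z + 13  # -> m = 30
z = m - 7  # -> z = 23
m = z + 7  # -> m = 30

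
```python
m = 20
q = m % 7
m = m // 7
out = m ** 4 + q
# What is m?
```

Trace (tracking m):
m = 20  # -> m = 20
q = m % 7  # -> q = 6
m = m // 7  # -> m = 2
out = m ** 4 + q  # -> out = 22

Answer: 2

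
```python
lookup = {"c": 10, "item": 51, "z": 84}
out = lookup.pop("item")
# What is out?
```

Answer: 51

Derivation:
Trace (tracking out):
lookup = {'c': 10, 'item': 51, 'z': 84}  # -> lookup = {'c': 10, 'item': 51, 'z': 84}
out = lookup.pop('item')  # -> out = 51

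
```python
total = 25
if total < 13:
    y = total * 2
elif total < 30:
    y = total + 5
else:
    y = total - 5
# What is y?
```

Answer: 30

Derivation:
Trace (tracking y):
total = 25  # -> total = 25
if total < 13:  # condition is False
elif total < 30:  # condition is True
    y = total + 5  # -> y = 30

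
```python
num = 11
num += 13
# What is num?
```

Answer: 24

Derivation:
Trace (tracking num):
num = 11  # -> num = 11
num += 13  # -> num = 24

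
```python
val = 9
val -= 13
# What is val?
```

Trace (tracking val):
val = 9  # -> val = 9
val -= 13  # -> val = -4

Answer: -4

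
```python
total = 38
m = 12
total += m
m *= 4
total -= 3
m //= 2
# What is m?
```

Trace (tracking m):
total = 38  # -> total = 38
m = 12  # -> m = 12
total += m  # -> total = 50
m *= 4  # -> m = 48
total -= 3  # -> total = 47
m //= 2  # -> m = 24

Answer: 24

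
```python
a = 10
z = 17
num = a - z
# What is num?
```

Trace (tracking num):
a = 10  # -> a = 10
z = 17  # -> z = 17
num = a - z  # -> num = -7

Answer: -7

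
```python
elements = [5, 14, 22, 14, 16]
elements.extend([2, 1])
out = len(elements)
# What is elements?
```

Trace (tracking elements):
elements = [5, 14, 22, 14, 16]  # -> elements = [5, 14, 22, 14, 16]
elements.extend([2, 1])  # -> elements = [5, 14, 22, 14, 16, 2, 1]
out = len(elements)  # -> out = 7

Answer: [5, 14, 22, 14, 16, 2, 1]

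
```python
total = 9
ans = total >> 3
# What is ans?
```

Trace (tracking ans):
total = 9  # -> total = 9
ans = total >> 3  # -> ans = 1

Answer: 1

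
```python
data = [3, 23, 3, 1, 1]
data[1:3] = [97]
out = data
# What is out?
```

Answer: [3, 97, 1, 1]

Derivation:
Trace (tracking out):
data = [3, 23, 3, 1, 1]  # -> data = [3, 23, 3, 1, 1]
data[1:3] = [97]  # -> data = [3, 97, 1, 1]
out = data  # -> out = [3, 97, 1, 1]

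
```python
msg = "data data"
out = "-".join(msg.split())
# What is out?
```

Trace (tracking out):
msg = 'data data'  # -> msg = 'data data'
out = '-'.join(msg.split())  # -> out = 'data-data'

Answer: 'data-data'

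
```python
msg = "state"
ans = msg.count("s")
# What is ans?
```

Answer: 1

Derivation:
Trace (tracking ans):
msg = 'state'  # -> msg = 'state'
ans = msg.count('s')  # -> ans = 1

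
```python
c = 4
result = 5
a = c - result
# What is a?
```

Answer: -1

Derivation:
Trace (tracking a):
c = 4  # -> c = 4
result = 5  # -> result = 5
a = c - result  # -> a = -1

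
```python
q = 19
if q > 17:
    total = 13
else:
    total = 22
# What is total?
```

Answer: 13

Derivation:
Trace (tracking total):
q = 19  # -> q = 19
if q > 17:  # condition is True
    total = 13  # -> total = 13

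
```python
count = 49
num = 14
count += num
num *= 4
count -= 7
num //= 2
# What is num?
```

Answer: 28

Derivation:
Trace (tracking num):
count = 49  # -> count = 49
num = 14  # -> num = 14
count += num  # -> count = 63
num *= 4  # -> num = 56
count -= 7  # -> count = 56
num //= 2  # -> num = 28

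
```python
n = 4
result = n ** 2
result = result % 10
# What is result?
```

Trace (tracking result):
n = 4  # -> n = 4
result = n ** 2  # -> result = 16
result = result % 10  # -> result = 6

Answer: 6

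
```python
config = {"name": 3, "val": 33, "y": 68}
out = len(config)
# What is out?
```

Answer: 3

Derivation:
Trace (tracking out):
config = {'name': 3, 'val': 33, 'y': 68}  # -> config = {'name': 3, 'val': 33, 'y': 68}
out = len(config)  # -> out = 3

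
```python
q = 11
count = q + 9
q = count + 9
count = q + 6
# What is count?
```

Trace (tracking count):
q = 11  # -> q = 11
count = q + 9  # -> count = 20
q = count + 9  # -> q = 29
count = q + 6  # -> count = 35

Answer: 35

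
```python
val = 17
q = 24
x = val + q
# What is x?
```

Trace (tracking x):
val = 17  # -> val = 17
q = 24  # -> q = 24
x = val + q  # -> x = 41

Answer: 41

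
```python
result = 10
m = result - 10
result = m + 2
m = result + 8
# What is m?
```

Trace (tracking m):
result = 10  # -> result = 10
m = result - 10  # -> m = 0
result = m + 2  # -> result = 2
m = result + 8  # -> m = 10

Answer: 10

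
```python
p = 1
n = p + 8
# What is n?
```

Trace (tracking n):
p = 1  # -> p = 1
n = p + 8  # -> n = 9

Answer: 9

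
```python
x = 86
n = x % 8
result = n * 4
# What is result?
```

Trace (tracking result):
x = 86  # -> x = 86
n = x % 8  # -> n = 6
result = n * 4  # -> result = 24

Answer: 24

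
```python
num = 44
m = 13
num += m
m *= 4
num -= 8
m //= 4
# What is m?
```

Trace (tracking m):
num = 44  # -> num = 44
m = 13  # -> m = 13
num += m  # -> num = 57
m *= 4  # -> m = 52
num -= 8  # -> num = 49
m //= 4  # -> m = 13

Answer: 13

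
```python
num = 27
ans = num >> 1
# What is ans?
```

Answer: 13

Derivation:
Trace (tracking ans):
num = 27  # -> num = 27
ans = num >> 1  # -> ans = 13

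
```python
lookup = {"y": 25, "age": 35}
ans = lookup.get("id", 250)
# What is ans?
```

Trace (tracking ans):
lookup = {'y': 25, 'age': 35}  # -> lookup = {'y': 25, 'age': 35}
ans = lookup.get('id', 250)  # -> ans = 250

Answer: 250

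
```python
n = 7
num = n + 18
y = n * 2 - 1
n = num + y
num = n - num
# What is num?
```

Trace (tracking num):
n = 7  # -> n = 7
num = n + 18  # -> num = 25
y = n * 2 - 1  # -> y = 13
n = num + y  # -> n = 38
num = n - num  # -> num = 13

Answer: 13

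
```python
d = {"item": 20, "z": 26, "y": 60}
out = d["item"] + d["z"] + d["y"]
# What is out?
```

Answer: 106

Derivation:
Trace (tracking out):
d = {'item': 20, 'z': 26, 'y': 60}  # -> d = {'item': 20, 'z': 26, 'y': 60}
out = d['item'] + d['z'] + d['y']  # -> out = 106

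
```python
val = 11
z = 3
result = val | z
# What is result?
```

Answer: 11

Derivation:
Trace (tracking result):
val = 11  # -> val = 11
z = 3  # -> z = 3
result = val | z  # -> result = 11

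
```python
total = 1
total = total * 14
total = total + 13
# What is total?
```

Answer: 27

Derivation:
Trace (tracking total):
total = 1  # -> total = 1
total = total * 14  # -> total = 14
total = total + 13  # -> total = 27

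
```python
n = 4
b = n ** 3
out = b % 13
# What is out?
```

Trace (tracking out):
n = 4  # -> n = 4
b = n ** 3  # -> b = 64
out = b % 13  # -> out = 12

Answer: 12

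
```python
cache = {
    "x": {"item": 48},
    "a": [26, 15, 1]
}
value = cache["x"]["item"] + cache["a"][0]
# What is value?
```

Trace (tracking value):
cache = {'x': {'item': 48}, 'a': [26, 15, 1]}  # -> cache = {'x': {'item': 48}, 'a': [26, 15, 1]}
value = cache['x']['item'] + cache['a'][0]  # -> value = 74

Answer: 74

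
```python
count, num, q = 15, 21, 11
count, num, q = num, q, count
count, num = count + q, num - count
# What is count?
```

Trace (tracking count):
count, num, q = (15, 21, 11)  # -> count = 15, num = 21, q = 11
count, num, q = (num, q, count)  # -> count = 21, num = 11, q = 15
count, num = (count + q, num - count)  # -> count = 36, num = -10

Answer: 36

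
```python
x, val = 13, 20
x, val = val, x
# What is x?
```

Trace (tracking x):
x, val = (13, 20)  # -> x = 13, val = 20
x, val = (val, x)  # -> x = 20, val = 13

Answer: 20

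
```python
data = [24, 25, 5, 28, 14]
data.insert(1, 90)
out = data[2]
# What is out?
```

Answer: 25

Derivation:
Trace (tracking out):
data = [24, 25, 5, 28, 14]  # -> data = [24, 25, 5, 28, 14]
data.insert(1, 90)  # -> data = [24, 90, 25, 5, 28, 14]
out = data[2]  # -> out = 25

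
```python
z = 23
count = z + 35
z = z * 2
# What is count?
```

Answer: 58

Derivation:
Trace (tracking count):
z = 23  # -> z = 23
count = z + 35  # -> count = 58
z = z * 2  # -> z = 46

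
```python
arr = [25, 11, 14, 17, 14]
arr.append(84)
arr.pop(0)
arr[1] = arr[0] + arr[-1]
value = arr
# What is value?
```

Answer: [11, 95, 17, 14, 84]

Derivation:
Trace (tracking value):
arr = [25, 11, 14, 17, 14]  # -> arr = [25, 11, 14, 17, 14]
arr.append(84)  # -> arr = [25, 11, 14, 17, 14, 84]
arr.pop(0)  # -> arr = [11, 14, 17, 14, 84]
arr[1] = arr[0] + arr[-1]  # -> arr = [11, 95, 17, 14, 84]
value = arr  # -> value = [11, 95, 17, 14, 84]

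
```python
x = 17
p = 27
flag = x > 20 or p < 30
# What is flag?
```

Trace (tracking flag):
x = 17  # -> x = 17
p = 27  # -> p = 27
flag = x > 20 or p < 30  # -> flag = True

Answer: True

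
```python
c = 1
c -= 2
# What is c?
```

Trace (tracking c):
c = 1  # -> c = 1
c -= 2  # -> c = -1

Answer: -1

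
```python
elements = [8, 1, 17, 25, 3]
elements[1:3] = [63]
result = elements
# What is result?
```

Trace (tracking result):
elements = [8, 1, 17, 25, 3]  # -> elements = [8, 1, 17, 25, 3]
elements[1:3] = [63]  # -> elements = [8, 63, 25, 3]
result = elements  # -> result = [8, 63, 25, 3]

Answer: [8, 63, 25, 3]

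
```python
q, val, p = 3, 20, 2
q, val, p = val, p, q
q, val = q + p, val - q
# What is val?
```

Trace (tracking val):
q, val, p = (3, 20, 2)  # -> q = 3, val = 20, p = 2
q, val, p = (val, p, q)  # -> q = 20, val = 2, p = 3
q, val = (q + p, val - q)  # -> q = 23, val = -18

Answer: -18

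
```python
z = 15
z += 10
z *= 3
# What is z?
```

Answer: 75

Derivation:
Trace (tracking z):
z = 15  # -> z = 15
z += 10  # -> z = 25
z *= 3  # -> z = 75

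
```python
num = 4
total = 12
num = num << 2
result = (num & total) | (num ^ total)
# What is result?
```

Answer: 28

Derivation:
Trace (tracking result):
num = 4  # -> num = 4
total = 12  # -> total = 12
num = num << 2  # -> num = 16
result = num & total | num ^ total  # -> result = 28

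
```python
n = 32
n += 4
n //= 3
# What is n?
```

Answer: 12

Derivation:
Trace (tracking n):
n = 32  # -> n = 32
n += 4  # -> n = 36
n //= 3  # -> n = 12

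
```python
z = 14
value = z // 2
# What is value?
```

Trace (tracking value):
z = 14  # -> z = 14
value = z // 2  # -> value = 7

Answer: 7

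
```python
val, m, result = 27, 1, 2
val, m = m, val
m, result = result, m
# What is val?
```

Answer: 1

Derivation:
Trace (tracking val):
val, m, result = (27, 1, 2)  # -> val = 27, m = 1, result = 2
val, m = (m, val)  # -> val = 1, m = 27
m, result = (result, m)  # -> m = 2, result = 27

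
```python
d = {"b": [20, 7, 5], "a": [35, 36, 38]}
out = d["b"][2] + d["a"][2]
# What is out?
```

Trace (tracking out):
d = {'b': [20, 7, 5], 'a': [35, 36, 38]}  # -> d = {'b': [20, 7, 5], 'a': [35, 36, 38]}
out = d['b'][2] + d['a'][2]  # -> out = 43

Answer: 43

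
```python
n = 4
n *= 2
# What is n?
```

Answer: 8

Derivation:
Trace (tracking n):
n = 4  # -> n = 4
n *= 2  # -> n = 8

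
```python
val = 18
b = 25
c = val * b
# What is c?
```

Trace (tracking c):
val = 18  # -> val = 18
b = 25  # -> b = 25
c = val * b  # -> c = 450

Answer: 450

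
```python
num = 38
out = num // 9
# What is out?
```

Answer: 4

Derivation:
Trace (tracking out):
num = 38  # -> num = 38
out = num // 9  # -> out = 4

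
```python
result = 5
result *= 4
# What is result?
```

Trace (tracking result):
result = 5  # -> result = 5
result *= 4  # -> result = 20

Answer: 20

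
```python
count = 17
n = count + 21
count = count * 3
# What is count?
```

Answer: 51

Derivation:
Trace (tracking count):
count = 17  # -> count = 17
n = count + 21  # -> n = 38
count = count * 3  # -> count = 51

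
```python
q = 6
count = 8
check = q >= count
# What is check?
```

Trace (tracking check):
q = 6  # -> q = 6
count = 8  # -> count = 8
check = q >= count  # -> check = False

Answer: False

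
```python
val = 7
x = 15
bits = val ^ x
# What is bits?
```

Trace (tracking bits):
val = 7  # -> val = 7
x = 15  # -> x = 15
bits = val ^ x  # -> bits = 8

Answer: 8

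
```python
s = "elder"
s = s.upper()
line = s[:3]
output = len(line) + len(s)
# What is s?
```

Answer: 'ELDER'

Derivation:
Trace (tracking s):
s = 'elder'  # -> s = 'elder'
s = s.upper()  # -> s = 'ELDER'
line = s[:3]  # -> line = 'ELD'
output = len(line) + len(s)  # -> output = 8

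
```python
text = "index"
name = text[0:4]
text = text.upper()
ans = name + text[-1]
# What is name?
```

Answer: 'inde'

Derivation:
Trace (tracking name):
text = 'index'  # -> text = 'index'
name = text[0:4]  # -> name = 'inde'
text = text.upper()  # -> text = 'INDEX'
ans = name + text[-1]  # -> ans = 'indeX'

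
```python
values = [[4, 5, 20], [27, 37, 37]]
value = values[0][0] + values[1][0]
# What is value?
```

Trace (tracking value):
values = [[4, 5, 20], [27, 37, 37]]  # -> values = [[4, 5, 20], [27, 37, 37]]
value = values[0][0] + values[1][0]  # -> value = 31

Answer: 31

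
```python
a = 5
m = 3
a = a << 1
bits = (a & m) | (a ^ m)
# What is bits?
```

Answer: 11

Derivation:
Trace (tracking bits):
a = 5  # -> a = 5
m = 3  # -> m = 3
a = a << 1  # -> a = 10
bits = a & m | a ^ m  # -> bits = 11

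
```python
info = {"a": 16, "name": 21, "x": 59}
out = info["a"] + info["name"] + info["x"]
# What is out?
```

Answer: 96

Derivation:
Trace (tracking out):
info = {'a': 16, 'name': 21, 'x': 59}  # -> info = {'a': 16, 'name': 21, 'x': 59}
out = info['a'] + info['name'] + info['x']  # -> out = 96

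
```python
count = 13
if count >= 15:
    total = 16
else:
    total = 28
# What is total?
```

Answer: 28

Derivation:
Trace (tracking total):
count = 13  # -> count = 13
if count >= 15:  # condition is False
else:
    total = 28  # -> total = 28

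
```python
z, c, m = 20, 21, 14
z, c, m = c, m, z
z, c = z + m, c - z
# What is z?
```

Trace (tracking z):
z, c, m = (20, 21, 14)  # -> z = 20, c = 21, m = 14
z, c, m = (c, m, z)  # -> z = 21, c = 14, m = 20
z, c = (z + m, c - z)  # -> z = 41, c = -7

Answer: 41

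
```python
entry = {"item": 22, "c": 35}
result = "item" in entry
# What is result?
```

Trace (tracking result):
entry = {'item': 22, 'c': 35}  # -> entry = {'item': 22, 'c': 35}
result = 'item' in entry  # -> result = True

Answer: True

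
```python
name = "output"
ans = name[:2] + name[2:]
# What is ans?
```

Answer: 'output'

Derivation:
Trace (tracking ans):
name = 'output'  # -> name = 'output'
ans = name[:2] + name[2:]  # -> ans = 'output'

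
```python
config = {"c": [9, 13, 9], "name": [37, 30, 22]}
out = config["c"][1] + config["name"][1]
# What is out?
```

Trace (tracking out):
config = {'c': [9, 13, 9], 'name': [37, 30, 22]}  # -> config = {'c': [9, 13, 9], 'name': [37, 30, 22]}
out = config['c'][1] + config['name'][1]  # -> out = 43

Answer: 43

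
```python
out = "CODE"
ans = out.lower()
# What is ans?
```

Answer: 'code'

Derivation:
Trace (tracking ans):
out = 'CODE'  # -> out = 'CODE'
ans = out.lower()  # -> ans = 'code'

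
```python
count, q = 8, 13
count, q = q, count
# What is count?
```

Trace (tracking count):
count, q = (8, 13)  # -> count = 8, q = 13
count, q = (q, count)  # -> count = 13, q = 8

Answer: 13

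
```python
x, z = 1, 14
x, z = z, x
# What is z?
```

Trace (tracking z):
x, z = (1, 14)  # -> x = 1, z = 14
x, z = (z, x)  # -> x = 14, z = 1

Answer: 1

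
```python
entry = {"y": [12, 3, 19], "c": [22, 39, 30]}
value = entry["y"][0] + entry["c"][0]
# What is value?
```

Answer: 34

Derivation:
Trace (tracking value):
entry = {'y': [12, 3, 19], 'c': [22, 39, 30]}  # -> entry = {'y': [12, 3, 19], 'c': [22, 39, 30]}
value = entry['y'][0] + entry['c'][0]  # -> value = 34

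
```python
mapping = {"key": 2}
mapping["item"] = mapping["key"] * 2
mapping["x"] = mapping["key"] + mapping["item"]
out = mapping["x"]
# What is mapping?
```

Trace (tracking mapping):
mapping = {'key': 2}  # -> mapping = {'key': 2}
mapping['item'] = mapping['key'] * 2  # -> mapping = {'key': 2, 'item': 4}
mapping['x'] = mapping['key'] + mapping['item']  # -> mapping = {'key': 2, 'item': 4, 'x': 6}
out = mapping['x']  # -> out = 6

Answer: {'key': 2, 'item': 4, 'x': 6}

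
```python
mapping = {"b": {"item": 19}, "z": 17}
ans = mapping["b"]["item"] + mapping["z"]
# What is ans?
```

Trace (tracking ans):
mapping = {'b': {'item': 19}, 'z': 17}  # -> mapping = {'b': {'item': 19}, 'z': 17}
ans = mapping['b']['item'] + mapping['z']  # -> ans = 36

Answer: 36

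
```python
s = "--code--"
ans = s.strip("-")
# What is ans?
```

Answer: 'code'

Derivation:
Trace (tracking ans):
s = '--code--'  # -> s = '--code--'
ans = s.strip('-')  # -> ans = 'code'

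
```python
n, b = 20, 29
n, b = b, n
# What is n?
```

Trace (tracking n):
n, b = (20, 29)  # -> n = 20, b = 29
n, b = (b, n)  # -> n = 29, b = 20

Answer: 29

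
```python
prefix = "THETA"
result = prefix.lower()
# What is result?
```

Answer: 'theta'

Derivation:
Trace (tracking result):
prefix = 'THETA'  # -> prefix = 'THETA'
result = prefix.lower()  # -> result = 'theta'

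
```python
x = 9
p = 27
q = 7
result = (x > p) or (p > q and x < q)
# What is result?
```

Answer: False

Derivation:
Trace (tracking result):
x = 9  # -> x = 9
p = 27  # -> p = 27
q = 7  # -> q = 7
result = x > p or (p > q and x < q)  # -> result = False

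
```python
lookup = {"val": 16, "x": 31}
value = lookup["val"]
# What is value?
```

Answer: 16

Derivation:
Trace (tracking value):
lookup = {'val': 16, 'x': 31}  # -> lookup = {'val': 16, 'x': 31}
value = lookup['val']  # -> value = 16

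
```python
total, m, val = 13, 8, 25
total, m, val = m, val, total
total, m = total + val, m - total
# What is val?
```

Trace (tracking val):
total, m, val = (13, 8, 25)  # -> total = 13, m = 8, val = 25
total, m, val = (m, val, total)  # -> total = 8, m = 25, val = 13
total, m = (total + val, m - total)  # -> total = 21, m = 17

Answer: 13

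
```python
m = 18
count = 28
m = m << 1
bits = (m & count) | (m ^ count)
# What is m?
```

Trace (tracking m):
m = 18  # -> m = 18
count = 28  # -> count = 28
m = m << 1  # -> m = 36
bits = m & count | m ^ count  # -> bits = 60

Answer: 36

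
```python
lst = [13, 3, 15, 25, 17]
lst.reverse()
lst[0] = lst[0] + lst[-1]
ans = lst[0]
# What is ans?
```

Answer: 30

Derivation:
Trace (tracking ans):
lst = [13, 3, 15, 25, 17]  # -> lst = [13, 3, 15, 25, 17]
lst.reverse()  # -> lst = [17, 25, 15, 3, 13]
lst[0] = lst[0] + lst[-1]  # -> lst = [30, 25, 15, 3, 13]
ans = lst[0]  # -> ans = 30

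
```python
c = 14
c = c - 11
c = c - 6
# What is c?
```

Trace (tracking c):
c = 14  # -> c = 14
c = c - 11  # -> c = 3
c = c - 6  # -> c = -3

Answer: -3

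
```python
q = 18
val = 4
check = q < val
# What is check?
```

Answer: False

Derivation:
Trace (tracking check):
q = 18  # -> q = 18
val = 4  # -> val = 4
check = q < val  # -> check = False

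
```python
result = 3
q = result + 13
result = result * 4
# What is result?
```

Answer: 12

Derivation:
Trace (tracking result):
result = 3  # -> result = 3
q = result + 13  # -> q = 16
result = result * 4  # -> result = 12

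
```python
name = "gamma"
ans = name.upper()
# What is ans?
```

Trace (tracking ans):
name = 'gamma'  # -> name = 'gamma'
ans = name.upper()  # -> ans = 'GAMMA'

Answer: 'GAMMA'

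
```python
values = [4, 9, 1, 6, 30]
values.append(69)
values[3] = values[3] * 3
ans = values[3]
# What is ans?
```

Trace (tracking ans):
values = [4, 9, 1, 6, 30]  # -> values = [4, 9, 1, 6, 30]
values.append(69)  # -> values = [4, 9, 1, 6, 30, 69]
values[3] = values[3] * 3  # -> values = [4, 9, 1, 18, 30, 69]
ans = values[3]  # -> ans = 18

Answer: 18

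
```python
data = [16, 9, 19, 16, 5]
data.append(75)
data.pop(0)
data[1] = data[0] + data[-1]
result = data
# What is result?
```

Answer: [9, 84, 16, 5, 75]

Derivation:
Trace (tracking result):
data = [16, 9, 19, 16, 5]  # -> data = [16, 9, 19, 16, 5]
data.append(75)  # -> data = [16, 9, 19, 16, 5, 75]
data.pop(0)  # -> data = [9, 19, 16, 5, 75]
data[1] = data[0] + data[-1]  # -> data = [9, 84, 16, 5, 75]
result = data  # -> result = [9, 84, 16, 5, 75]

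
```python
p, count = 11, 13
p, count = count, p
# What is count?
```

Answer: 11

Derivation:
Trace (tracking count):
p, count = (11, 13)  # -> p = 11, count = 13
p, count = (count, p)  # -> p = 13, count = 11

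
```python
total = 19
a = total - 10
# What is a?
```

Trace (tracking a):
total = 19  # -> total = 19
a = total - 10  # -> a = 9

Answer: 9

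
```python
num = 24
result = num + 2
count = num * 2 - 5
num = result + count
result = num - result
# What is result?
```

Trace (tracking result):
num = 24  # -> num = 24
result = num + 2  # -> result = 26
count = num * 2 - 5  # -> count = 43
num = result + count  # -> num = 69
result = num - result  # -> result = 43

Answer: 43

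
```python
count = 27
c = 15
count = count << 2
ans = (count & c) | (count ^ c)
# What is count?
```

Answer: 108

Derivation:
Trace (tracking count):
count = 27  # -> count = 27
c = 15  # -> c = 15
count = count << 2  # -> count = 108
ans = count & c | count ^ c  # -> ans = 111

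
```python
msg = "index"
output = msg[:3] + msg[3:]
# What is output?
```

Answer: 'index'

Derivation:
Trace (tracking output):
msg = 'index'  # -> msg = 'index'
output = msg[:3] + msg[3:]  # -> output = 'index'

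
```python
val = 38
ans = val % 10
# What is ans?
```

Answer: 8

Derivation:
Trace (tracking ans):
val = 38  # -> val = 38
ans = val % 10  # -> ans = 8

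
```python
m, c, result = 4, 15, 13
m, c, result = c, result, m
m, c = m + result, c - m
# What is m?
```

Answer: 19

Derivation:
Trace (tracking m):
m, c, result = (4, 15, 13)  # -> m = 4, c = 15, result = 13
m, c, result = (c, result, m)  # -> m = 15, c = 13, result = 4
m, c = (m + result, c - m)  # -> m = 19, c = -2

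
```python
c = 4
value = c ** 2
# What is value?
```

Answer: 16

Derivation:
Trace (tracking value):
c = 4  # -> c = 4
value = c ** 2  # -> value = 16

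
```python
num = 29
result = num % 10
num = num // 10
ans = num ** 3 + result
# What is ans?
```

Trace (tracking ans):
num = 29  # -> num = 29
result = num % 10  # -> result = 9
num = num // 10  # -> num = 2
ans = num ** 3 + result  # -> ans = 17

Answer: 17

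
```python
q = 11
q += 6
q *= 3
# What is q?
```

Answer: 51

Derivation:
Trace (tracking q):
q = 11  # -> q = 11
q += 6  # -> q = 17
q *= 3  # -> q = 51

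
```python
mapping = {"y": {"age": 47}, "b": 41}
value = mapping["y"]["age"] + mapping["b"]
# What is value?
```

Answer: 88

Derivation:
Trace (tracking value):
mapping = {'y': {'age': 47}, 'b': 41}  # -> mapping = {'y': {'age': 47}, 'b': 41}
value = mapping['y']['age'] + mapping['b']  # -> value = 88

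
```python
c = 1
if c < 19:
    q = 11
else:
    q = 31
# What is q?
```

Trace (tracking q):
c = 1  # -> c = 1
if c < 19:  # condition is True
    q = 11  # -> q = 11

Answer: 11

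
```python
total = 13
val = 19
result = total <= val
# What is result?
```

Answer: True

Derivation:
Trace (tracking result):
total = 13  # -> total = 13
val = 19  # -> val = 19
result = total <= val  # -> result = True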